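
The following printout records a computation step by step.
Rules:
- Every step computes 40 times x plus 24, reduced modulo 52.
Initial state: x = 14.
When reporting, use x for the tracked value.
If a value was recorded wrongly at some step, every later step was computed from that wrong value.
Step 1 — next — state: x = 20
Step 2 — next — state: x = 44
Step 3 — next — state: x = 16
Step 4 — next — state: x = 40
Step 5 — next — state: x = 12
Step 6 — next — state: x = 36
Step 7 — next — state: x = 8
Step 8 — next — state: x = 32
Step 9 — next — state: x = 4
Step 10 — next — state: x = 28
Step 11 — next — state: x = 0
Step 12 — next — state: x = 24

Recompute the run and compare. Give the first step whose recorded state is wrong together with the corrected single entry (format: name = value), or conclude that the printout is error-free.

Recomputing the run from the initial state:
step 1: x = 12
step 2: x = 36
step 3: x = 8
step 4: x = 32
step 5: x = 4
step 6: x = 28
step 7: x = 0
step 8: x = 24
step 9: x = 48
step 10: x = 20
step 11: x = 44
step 12: x = 16
The first disagreement with the printout is at step 1, where the value should be x = 12.

step 1, x = 12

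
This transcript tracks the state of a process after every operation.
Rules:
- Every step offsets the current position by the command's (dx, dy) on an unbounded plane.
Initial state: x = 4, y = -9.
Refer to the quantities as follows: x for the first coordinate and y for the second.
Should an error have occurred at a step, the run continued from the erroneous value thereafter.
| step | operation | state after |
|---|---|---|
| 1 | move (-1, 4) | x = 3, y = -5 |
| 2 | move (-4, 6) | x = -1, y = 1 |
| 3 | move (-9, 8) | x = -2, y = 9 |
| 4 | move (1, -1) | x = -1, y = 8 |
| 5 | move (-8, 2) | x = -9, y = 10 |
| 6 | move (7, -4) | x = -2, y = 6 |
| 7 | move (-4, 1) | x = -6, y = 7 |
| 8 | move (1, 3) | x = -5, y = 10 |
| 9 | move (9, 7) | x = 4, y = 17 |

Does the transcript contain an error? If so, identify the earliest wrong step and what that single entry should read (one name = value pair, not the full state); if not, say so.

Recomputing the run from the initial state:
step 1: x = 3, y = -5
step 2: x = -1, y = 1
step 3: x = -10, y = 9
step 4: x = -9, y = 8
step 5: x = -17, y = 10
step 6: x = -10, y = 6
step 7: x = -14, y = 7
step 8: x = -13, y = 10
step 9: x = -4, y = 17
The first disagreement with the transcript is at step 3, where the value should be x = -10.

step 3, x = -10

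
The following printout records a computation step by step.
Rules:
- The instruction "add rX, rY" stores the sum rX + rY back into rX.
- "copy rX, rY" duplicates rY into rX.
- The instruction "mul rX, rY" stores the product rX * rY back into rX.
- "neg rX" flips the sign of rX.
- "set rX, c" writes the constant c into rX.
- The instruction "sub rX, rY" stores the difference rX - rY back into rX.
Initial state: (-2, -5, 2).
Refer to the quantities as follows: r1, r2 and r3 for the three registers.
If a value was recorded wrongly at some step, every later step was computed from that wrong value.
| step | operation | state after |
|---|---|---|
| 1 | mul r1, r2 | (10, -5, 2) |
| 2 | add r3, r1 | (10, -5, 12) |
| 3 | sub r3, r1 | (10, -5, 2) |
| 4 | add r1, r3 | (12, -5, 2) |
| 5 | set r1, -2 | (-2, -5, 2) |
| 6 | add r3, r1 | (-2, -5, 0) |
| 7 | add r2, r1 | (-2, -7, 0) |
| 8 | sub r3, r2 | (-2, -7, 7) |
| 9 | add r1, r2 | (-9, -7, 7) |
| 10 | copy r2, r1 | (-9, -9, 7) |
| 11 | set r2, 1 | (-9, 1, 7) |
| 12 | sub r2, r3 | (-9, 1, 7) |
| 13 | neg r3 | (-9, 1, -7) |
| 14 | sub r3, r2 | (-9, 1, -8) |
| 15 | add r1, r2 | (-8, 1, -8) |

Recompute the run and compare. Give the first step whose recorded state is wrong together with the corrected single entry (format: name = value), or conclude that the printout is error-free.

step 12, r2 = -6

step 1: r1 = -2 * -5 = 10 -> checks out
step 2: r3 = 2 + 10 = 12 -> matches
step 3: r3 = 12 - 10 = 2 -> confirmed correct
step 4: r1 = 10 + 2 = 12 -> checks out
step 5: r1 = -2 -> verified
step 6: r3 = 2 + -2 = 0 -> agrees with the printout
step 7: r2 = -5 + -2 = -7 -> no discrepancy
step 8: r3 = 0 - -7 = 7 -> consistent with the printout
step 9: r1 = -2 + -7 = -9 -> same as recorded
step 10: r2 = -9 -> checks out
step 11: r2 = 1 -> no discrepancy
step 12: r2 = 1 - 7 = -6 -> the entry is off here
That makes step 12 the first incorrect line — r2 = -6 is what it should show.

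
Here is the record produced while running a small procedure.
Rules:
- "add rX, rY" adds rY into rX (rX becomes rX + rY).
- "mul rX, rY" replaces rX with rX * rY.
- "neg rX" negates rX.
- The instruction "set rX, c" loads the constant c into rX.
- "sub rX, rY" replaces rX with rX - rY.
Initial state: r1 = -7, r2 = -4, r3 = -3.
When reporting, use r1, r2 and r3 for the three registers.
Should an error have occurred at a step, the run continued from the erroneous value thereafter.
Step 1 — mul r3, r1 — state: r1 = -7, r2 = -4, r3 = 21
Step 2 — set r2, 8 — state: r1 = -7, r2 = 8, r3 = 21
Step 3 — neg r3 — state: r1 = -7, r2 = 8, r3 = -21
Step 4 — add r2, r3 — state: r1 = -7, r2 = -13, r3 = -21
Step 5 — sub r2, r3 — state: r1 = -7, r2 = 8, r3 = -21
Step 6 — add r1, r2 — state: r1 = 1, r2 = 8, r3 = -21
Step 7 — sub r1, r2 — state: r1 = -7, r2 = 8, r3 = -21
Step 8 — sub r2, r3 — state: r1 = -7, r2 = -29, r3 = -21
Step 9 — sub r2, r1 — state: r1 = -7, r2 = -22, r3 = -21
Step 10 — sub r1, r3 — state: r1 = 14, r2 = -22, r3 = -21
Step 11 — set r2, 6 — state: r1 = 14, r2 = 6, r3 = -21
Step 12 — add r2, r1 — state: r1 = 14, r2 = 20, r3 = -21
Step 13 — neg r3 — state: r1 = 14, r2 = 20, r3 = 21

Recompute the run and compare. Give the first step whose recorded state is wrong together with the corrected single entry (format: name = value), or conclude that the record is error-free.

1. r3 = -3 * -7 = 21 (confirmed correct)
2. r2 = 8 (matches)
3. r3 = -(21) = -21 (in agreement)
4. r2 = 8 + -21 = -13 (confirmed correct)
5. r2 = -13 - -21 = 8 (confirmed correct)
6. r1 = -7 + 8 = 1 (no discrepancy)
7. r1 = 1 - 8 = -7 (matches)
8. r2 = 8 - -21 = 29 (the record disagrees here)
That makes step 8 the first incorrect line — r2 = 29 is what it should show.

step 8, r2 = 29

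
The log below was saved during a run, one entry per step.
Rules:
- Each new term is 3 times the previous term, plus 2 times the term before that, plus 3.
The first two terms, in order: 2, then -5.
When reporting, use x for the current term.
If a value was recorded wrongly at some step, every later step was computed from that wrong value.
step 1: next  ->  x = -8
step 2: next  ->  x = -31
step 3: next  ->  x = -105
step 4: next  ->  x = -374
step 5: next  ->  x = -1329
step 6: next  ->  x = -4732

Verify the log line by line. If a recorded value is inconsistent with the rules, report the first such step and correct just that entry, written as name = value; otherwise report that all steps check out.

Recomputing the run from the initial state:
step 1: x = -8
step 2: x = -31
step 3: x = -106
step 4: x = -377
step 5: x = -1340
step 6: x = -4771
The first disagreement with the log is at step 3, where the value should be x = -106.

step 3, x = -106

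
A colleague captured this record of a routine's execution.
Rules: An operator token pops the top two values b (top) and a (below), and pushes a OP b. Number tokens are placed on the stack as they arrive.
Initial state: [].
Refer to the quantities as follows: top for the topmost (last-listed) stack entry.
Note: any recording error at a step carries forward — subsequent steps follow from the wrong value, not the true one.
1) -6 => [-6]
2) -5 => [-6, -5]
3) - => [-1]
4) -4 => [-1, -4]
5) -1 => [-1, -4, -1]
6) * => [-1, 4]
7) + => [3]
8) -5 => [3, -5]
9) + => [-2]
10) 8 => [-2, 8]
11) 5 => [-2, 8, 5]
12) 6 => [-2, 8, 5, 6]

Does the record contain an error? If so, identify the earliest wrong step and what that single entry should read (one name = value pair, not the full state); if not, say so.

1. push -6: top = -6 (confirmed correct)
2. push -5: top = -5 (agrees with the record)
3. -6 - -5 = -1 (confirmed correct)
4. push -4: top = -4 (matches)
5. push -1: top = -1 (no discrepancy)
6. -4 * -1 = 4 (matches)
7. -1 + 4 = 3 (confirmed correct)
8. push -5: top = -5 (checks out)
9. 3 + -5 = -2 (in agreement)
10. push 8: top = 8 (no discrepancy)
11. push 5: top = 5 (no discrepancy)
12. push 6: top = 6 (in agreement)
Every step is consistent.

no error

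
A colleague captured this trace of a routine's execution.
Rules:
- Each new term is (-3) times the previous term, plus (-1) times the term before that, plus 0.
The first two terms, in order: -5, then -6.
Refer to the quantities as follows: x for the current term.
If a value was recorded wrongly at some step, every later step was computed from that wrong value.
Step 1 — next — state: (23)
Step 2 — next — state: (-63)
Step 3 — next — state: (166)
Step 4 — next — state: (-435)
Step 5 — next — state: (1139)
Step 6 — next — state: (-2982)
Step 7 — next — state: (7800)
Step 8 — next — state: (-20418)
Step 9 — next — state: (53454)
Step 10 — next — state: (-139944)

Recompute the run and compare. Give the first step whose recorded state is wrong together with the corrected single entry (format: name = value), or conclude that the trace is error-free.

step 7, x = 7807

Recomputing the run from the initial state:
step 1: x = 23
step 2: x = -63
step 3: x = 166
step 4: x = -435
step 5: x = 1139
step 6: x = -2982
step 7: x = 7807
step 8: x = -20439
step 9: x = 53510
step 10: x = -140091
The first disagreement with the trace is at step 7, where the value should be x = 7807.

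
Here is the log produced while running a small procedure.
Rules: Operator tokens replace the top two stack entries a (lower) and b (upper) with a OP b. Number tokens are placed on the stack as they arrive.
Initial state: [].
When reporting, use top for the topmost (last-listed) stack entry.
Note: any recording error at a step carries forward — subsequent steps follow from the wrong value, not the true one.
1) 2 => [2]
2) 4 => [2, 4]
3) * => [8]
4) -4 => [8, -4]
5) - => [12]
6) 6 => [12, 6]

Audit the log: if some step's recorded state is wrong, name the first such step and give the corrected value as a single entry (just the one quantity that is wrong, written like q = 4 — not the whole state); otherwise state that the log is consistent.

no error

Step 1: push 2: top = 2 — confirmed correct.
Step 2: push 4: top = 4 — same as recorded.
Step 3: 2 * 4 = 8 — in agreement.
Step 4: push -4: top = -4 — no discrepancy.
Step 5: 8 - -4 = 12 — checks out.
Step 6: push 6: top = 6 — matches.
All entries verified; no error found.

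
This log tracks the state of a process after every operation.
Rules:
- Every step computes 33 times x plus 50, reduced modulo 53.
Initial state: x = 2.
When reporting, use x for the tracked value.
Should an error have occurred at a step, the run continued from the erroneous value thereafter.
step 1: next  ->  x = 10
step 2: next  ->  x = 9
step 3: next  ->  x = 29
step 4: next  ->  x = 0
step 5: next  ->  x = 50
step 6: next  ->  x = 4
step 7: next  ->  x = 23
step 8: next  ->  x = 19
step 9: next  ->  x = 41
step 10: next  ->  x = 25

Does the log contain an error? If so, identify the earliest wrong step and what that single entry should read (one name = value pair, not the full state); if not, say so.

1. x = (33*2 + 50) mod 53 = 10 (agrees with the log)
2. x = (33*10 + 50) mod 53 = 9 (exactly as logged)
3. x = (33*9 + 50) mod 53 = 29 (in agreement)
4. x = (33*29 + 50) mod 53 = 0 (matches)
5. x = (33*0 + 50) mod 53 = 50 (exactly as logged)
6. x = (33*50 + 50) mod 53 = 4 (consistent with the log)
7. x = (33*4 + 50) mod 53 = 23 (in agreement)
8. x = (33*23 + 50) mod 53 = 14 (the entry is off here)
That makes step 8 the first incorrect line — x = 14 is what it should show.

step 8, x = 14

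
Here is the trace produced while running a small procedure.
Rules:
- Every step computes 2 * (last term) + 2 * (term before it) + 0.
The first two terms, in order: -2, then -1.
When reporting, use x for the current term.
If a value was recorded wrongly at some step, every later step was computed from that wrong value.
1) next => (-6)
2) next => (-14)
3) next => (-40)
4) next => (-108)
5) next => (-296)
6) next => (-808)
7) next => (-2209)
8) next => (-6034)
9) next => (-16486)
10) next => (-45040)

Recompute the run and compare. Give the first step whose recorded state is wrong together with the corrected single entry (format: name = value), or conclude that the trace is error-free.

step 7, x = -2208

Recomputing the run from the initial state:
step 1: x = -6
step 2: x = -14
step 3: x = -40
step 4: x = -108
step 5: x = -296
step 6: x = -808
step 7: x = -2208
step 8: x = -6032
step 9: x = -16480
step 10: x = -45024
The first disagreement with the trace is at step 7, where the value should be x = -2208.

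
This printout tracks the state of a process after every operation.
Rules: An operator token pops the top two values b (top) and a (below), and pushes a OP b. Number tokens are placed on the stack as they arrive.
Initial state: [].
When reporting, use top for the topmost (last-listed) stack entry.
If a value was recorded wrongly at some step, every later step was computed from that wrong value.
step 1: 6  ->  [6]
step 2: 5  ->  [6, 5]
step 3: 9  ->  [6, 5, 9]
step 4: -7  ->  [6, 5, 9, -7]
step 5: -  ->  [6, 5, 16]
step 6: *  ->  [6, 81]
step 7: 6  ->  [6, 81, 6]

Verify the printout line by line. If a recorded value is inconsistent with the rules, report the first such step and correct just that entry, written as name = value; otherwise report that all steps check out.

Step 1: push 6: top = 6 — no discrepancy.
Step 2: push 5: top = 5 — consistent with the printout.
Step 3: push 9: top = 9 — checks out.
Step 4: push -7: top = -7 — confirmed correct.
Step 5: 9 - -7 = 16 — agrees with the printout.
Step 6: 5 * 16 = 80 — the recorded entry deviates here.
First incorrect step: 6; the correct value is top = 80.

step 6, top = 80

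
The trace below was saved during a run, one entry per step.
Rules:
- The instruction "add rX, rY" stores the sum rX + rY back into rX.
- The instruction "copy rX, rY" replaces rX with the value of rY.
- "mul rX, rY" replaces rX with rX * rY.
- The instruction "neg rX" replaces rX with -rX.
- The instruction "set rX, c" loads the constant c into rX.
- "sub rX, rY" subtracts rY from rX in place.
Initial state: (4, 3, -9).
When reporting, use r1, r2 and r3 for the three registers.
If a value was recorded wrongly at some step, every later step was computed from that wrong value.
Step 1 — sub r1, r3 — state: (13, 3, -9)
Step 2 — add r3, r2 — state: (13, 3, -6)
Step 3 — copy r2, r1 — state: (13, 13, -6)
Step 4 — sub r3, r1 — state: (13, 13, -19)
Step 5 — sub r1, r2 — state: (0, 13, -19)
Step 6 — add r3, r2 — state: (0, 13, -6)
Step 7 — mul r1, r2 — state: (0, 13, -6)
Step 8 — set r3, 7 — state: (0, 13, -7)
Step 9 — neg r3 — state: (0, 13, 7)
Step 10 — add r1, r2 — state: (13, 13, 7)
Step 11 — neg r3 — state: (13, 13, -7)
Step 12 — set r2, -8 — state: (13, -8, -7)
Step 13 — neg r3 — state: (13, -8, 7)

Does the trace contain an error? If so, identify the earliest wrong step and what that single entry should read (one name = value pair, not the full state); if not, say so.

step 8, r3 = 7

step 1: r1 = 4 - -9 = 13 -> checks out
step 2: r3 = -9 + 3 = -6 -> confirmed correct
step 3: r2 = 13 -> matches
step 4: r3 = -6 - 13 = -19 -> in agreement
step 5: r1 = 13 - 13 = 0 -> in agreement
step 6: r3 = -19 + 13 = -6 -> consistent with the trace
step 7: r1 = 0 * 13 = 0 -> in agreement
step 8: r3 = 7 -> not what was recorded
The earliest wrong entry is at step 8: it should read r3 = 7.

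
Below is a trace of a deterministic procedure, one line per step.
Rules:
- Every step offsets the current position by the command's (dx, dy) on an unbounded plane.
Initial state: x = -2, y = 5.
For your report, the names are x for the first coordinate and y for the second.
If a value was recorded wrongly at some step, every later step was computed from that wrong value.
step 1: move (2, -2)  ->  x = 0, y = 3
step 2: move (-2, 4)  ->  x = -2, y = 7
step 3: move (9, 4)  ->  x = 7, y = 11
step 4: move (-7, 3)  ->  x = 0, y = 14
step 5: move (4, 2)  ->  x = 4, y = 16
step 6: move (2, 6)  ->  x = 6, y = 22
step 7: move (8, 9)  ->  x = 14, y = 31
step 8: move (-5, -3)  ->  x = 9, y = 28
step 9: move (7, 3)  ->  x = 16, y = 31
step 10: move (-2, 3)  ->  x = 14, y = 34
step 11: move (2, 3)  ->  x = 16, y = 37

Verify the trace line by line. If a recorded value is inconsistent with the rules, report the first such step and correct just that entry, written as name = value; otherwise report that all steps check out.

Recomputing the run from the initial state:
step 1: x = 0, y = 3
step 2: x = -2, y = 7
step 3: x = 7, y = 11
step 4: x = 0, y = 14
step 5: x = 4, y = 16
step 6: x = 6, y = 22
step 7: x = 14, y = 31
step 8: x = 9, y = 28
step 9: x = 16, y = 31
step 10: x = 14, y = 34
step 11: x = 16, y = 37
This matches the trace at every step.

no error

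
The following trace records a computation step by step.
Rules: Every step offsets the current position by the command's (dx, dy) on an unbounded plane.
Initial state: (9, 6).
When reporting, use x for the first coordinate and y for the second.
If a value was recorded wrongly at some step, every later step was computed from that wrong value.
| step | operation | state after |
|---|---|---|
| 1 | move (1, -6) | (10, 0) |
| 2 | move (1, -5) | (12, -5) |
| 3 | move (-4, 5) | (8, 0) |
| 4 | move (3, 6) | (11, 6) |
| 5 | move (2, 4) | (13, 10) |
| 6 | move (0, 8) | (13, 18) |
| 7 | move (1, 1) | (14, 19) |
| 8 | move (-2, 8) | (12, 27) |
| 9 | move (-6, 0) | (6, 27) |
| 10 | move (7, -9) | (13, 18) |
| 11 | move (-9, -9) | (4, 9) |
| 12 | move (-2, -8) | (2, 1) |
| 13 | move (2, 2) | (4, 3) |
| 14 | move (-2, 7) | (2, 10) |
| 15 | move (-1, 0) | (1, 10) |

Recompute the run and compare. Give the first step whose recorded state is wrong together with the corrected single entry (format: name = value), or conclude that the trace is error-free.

step 2, x = 11

Recomputing the run from the initial state:
step 1: x = 10, y = 0
step 2: x = 11, y = -5
step 3: x = 7, y = 0
step 4: x = 10, y = 6
step 5: x = 12, y = 10
step 6: x = 12, y = 18
step 7: x = 13, y = 19
step 8: x = 11, y = 27
step 9: x = 5, y = 27
step 10: x = 12, y = 18
step 11: x = 3, y = 9
step 12: x = 1, y = 1
step 13: x = 3, y = 3
step 14: x = 1, y = 10
step 15: x = 0, y = 10
The first disagreement with the trace is at step 2, where the value should be x = 11.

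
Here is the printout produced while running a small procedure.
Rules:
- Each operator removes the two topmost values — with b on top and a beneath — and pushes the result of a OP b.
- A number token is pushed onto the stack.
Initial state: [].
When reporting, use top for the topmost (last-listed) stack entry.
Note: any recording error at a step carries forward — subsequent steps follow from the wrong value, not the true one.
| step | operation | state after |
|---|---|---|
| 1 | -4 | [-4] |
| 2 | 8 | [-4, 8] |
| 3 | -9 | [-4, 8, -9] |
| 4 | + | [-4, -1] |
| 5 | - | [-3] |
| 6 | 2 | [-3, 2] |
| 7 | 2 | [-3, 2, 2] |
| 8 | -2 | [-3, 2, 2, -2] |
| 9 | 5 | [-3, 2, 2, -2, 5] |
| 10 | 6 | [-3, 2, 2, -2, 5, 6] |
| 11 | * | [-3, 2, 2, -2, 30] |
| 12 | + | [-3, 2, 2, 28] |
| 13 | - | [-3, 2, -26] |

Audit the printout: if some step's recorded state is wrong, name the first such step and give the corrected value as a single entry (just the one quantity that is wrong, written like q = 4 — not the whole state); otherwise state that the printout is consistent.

no error

Recomputing the run from the initial state:
step 1: [-4]
step 2: [-4, 8]
step 3: [-4, 8, -9]
step 4: [-4, -1]
step 5: [-3]
step 6: [-3, 2]
step 7: [-3, 2, 2]
step 8: [-3, 2, 2, -2]
step 9: [-3, 2, 2, -2, 5]
step 10: [-3, 2, 2, -2, 5, 6]
step 11: [-3, 2, 2, -2, 30]
step 12: [-3, 2, 2, 28]
step 13: [-3, 2, -26]
This matches the printout at every step.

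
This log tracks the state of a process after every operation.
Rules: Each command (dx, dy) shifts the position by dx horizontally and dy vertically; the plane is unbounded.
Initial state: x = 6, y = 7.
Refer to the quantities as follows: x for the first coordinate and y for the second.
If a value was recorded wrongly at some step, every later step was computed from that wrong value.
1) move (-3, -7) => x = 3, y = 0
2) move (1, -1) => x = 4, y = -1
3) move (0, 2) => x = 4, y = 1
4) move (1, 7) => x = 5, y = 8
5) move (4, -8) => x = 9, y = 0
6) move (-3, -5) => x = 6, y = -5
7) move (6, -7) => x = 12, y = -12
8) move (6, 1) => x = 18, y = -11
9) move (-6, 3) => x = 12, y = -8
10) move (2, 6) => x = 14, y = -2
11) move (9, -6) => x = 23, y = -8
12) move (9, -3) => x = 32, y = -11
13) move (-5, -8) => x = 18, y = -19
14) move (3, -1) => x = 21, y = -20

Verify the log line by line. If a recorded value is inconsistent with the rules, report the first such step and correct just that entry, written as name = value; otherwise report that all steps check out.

step 13, x = 27

step 1: x = 6 + (-3) = 3, y = 7 + (-7) = 0 -> agrees with the log
step 2: x = 3 + (1) = 4, y = 0 + (-1) = -1 -> no discrepancy
step 3: x = 4 + (0) = 4, y = -1 + (2) = 1 -> agrees with the log
step 4: x = 4 + (1) = 5, y = 1 + (7) = 8 -> confirmed correct
step 5: x = 5 + (4) = 9, y = 8 + (-8) = 0 -> consistent with the log
step 6: x = 9 + (-3) = 6, y = 0 + (-5) = -5 -> consistent with the log
step 7: x = 6 + (6) = 12, y = -5 + (-7) = -12 -> same as recorded
step 8: x = 12 + (6) = 18, y = -12 + (1) = -11 -> checks out
step 9: x = 18 + (-6) = 12, y = -11 + (3) = -8 -> verified
step 10: x = 12 + (2) = 14, y = -8 + (6) = -2 -> exactly as logged
step 11: x = 14 + (9) = 23, y = -2 + (-6) = -8 -> in agreement
step 12: x = 23 + (9) = 32, y = -8 + (-3) = -11 -> verified
step 13: x = 32 + (-5) = 27, y = -11 + (-8) = -19 -> the log has a different value
That makes step 13 the first incorrect line — x = 27 is what it should show.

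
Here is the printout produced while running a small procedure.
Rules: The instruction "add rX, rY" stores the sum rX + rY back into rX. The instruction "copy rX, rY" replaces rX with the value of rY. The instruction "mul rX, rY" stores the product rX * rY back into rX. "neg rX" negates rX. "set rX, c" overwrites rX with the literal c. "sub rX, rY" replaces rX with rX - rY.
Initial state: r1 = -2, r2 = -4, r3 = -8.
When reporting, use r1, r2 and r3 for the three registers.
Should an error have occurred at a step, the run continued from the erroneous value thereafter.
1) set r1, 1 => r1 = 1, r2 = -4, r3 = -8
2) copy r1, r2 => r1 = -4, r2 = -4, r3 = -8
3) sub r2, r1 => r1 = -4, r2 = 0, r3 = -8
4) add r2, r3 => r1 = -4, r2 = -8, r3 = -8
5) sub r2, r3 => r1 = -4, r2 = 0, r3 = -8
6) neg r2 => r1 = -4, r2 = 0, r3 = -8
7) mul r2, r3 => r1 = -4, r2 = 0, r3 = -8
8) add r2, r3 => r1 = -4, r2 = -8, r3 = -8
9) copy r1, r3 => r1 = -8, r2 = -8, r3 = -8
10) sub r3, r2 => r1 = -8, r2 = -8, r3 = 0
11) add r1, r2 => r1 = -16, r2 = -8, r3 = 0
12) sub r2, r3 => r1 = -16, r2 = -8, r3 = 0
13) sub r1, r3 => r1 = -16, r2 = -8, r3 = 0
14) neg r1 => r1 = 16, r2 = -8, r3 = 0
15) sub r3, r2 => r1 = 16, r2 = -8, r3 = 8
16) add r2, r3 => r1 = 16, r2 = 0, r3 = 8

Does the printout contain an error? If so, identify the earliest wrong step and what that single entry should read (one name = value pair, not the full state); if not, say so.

no error

Recomputing the run from the initial state:
step 1: r1 = 1, r2 = -4, r3 = -8
step 2: r1 = -4, r2 = -4, r3 = -8
step 3: r1 = -4, r2 = 0, r3 = -8
step 4: r1 = -4, r2 = -8, r3 = -8
step 5: r1 = -4, r2 = 0, r3 = -8
step 6: r1 = -4, r2 = 0, r3 = -8
step 7: r1 = -4, r2 = 0, r3 = -8
step 8: r1 = -4, r2 = -8, r3 = -8
step 9: r1 = -8, r2 = -8, r3 = -8
step 10: r1 = -8, r2 = -8, r3 = 0
step 11: r1 = -16, r2 = -8, r3 = 0
step 12: r1 = -16, r2 = -8, r3 = 0
step 13: r1 = -16, r2 = -8, r3 = 0
step 14: r1 = 16, r2 = -8, r3 = 0
step 15: r1 = 16, r2 = -8, r3 = 8
step 16: r1 = 16, r2 = 0, r3 = 8
This matches the printout at every step.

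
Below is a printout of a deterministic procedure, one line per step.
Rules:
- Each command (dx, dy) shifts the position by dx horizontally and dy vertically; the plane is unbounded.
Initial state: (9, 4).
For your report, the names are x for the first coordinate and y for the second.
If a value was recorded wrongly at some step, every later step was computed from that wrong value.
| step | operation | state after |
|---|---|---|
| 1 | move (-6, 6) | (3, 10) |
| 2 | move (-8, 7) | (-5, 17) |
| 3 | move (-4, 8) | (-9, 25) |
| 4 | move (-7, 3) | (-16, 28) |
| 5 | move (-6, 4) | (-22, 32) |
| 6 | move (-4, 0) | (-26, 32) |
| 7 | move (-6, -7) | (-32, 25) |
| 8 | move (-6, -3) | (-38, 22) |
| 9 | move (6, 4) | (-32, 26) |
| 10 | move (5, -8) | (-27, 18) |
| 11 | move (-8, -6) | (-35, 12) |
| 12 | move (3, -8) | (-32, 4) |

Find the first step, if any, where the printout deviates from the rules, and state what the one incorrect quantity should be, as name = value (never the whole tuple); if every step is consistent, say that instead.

no error

Recomputing the run from the initial state:
step 1: x = 3, y = 10
step 2: x = -5, y = 17
step 3: x = -9, y = 25
step 4: x = -16, y = 28
step 5: x = -22, y = 32
step 6: x = -26, y = 32
step 7: x = -32, y = 25
step 8: x = -38, y = 22
step 9: x = -32, y = 26
step 10: x = -27, y = 18
step 11: x = -35, y = 12
step 12: x = -32, y = 4
This matches the printout at every step.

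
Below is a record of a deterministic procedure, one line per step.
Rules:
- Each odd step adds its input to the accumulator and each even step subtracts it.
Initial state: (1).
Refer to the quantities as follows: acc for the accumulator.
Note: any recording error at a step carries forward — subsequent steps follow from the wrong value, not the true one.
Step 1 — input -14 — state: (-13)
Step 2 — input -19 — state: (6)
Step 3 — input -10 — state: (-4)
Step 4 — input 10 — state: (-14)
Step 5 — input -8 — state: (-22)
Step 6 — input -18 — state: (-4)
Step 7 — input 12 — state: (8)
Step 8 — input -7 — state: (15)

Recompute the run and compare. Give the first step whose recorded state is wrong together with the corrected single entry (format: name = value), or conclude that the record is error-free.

no error

1. acc = 1 + -14 = -13 (same as recorded)
2. acc = -13 - -19 = 6 (checks out)
3. acc = 6 + -10 = -4 (exactly as logged)
4. acc = -4 - 10 = -14 (verified)
5. acc = -14 + -8 = -22 (exactly as logged)
6. acc = -22 - -18 = -4 (exactly as logged)
7. acc = -4 + 12 = 8 (agrees with the record)
8. acc = 8 - -7 = 15 (exactly as logged)
The whole run recomputes cleanly — no discrepancies.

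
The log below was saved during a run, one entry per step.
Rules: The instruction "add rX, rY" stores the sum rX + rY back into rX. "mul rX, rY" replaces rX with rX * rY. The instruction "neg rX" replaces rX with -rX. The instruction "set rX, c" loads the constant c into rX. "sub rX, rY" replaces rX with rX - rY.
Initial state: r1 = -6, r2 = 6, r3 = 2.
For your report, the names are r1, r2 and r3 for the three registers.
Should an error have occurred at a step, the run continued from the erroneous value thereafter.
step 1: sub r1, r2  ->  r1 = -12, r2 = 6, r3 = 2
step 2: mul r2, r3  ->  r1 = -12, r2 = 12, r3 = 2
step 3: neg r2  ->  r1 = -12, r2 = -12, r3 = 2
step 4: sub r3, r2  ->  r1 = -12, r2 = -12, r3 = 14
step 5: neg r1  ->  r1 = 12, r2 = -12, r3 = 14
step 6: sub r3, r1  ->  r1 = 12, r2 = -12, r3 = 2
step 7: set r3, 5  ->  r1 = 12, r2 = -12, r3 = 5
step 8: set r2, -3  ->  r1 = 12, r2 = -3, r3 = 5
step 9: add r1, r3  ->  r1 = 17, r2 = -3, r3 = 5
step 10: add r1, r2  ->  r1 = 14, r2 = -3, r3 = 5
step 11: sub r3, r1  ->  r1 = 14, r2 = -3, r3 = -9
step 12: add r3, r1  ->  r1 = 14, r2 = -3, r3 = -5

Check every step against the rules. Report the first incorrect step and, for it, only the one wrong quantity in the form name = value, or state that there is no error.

Recomputing the run from the initial state:
step 1: r1 = -12, r2 = 6, r3 = 2
step 2: r1 = -12, r2 = 12, r3 = 2
step 3: r1 = -12, r2 = -12, r3 = 2
step 4: r1 = -12, r2 = -12, r3 = 14
step 5: r1 = 12, r2 = -12, r3 = 14
step 6: r1 = 12, r2 = -12, r3 = 2
step 7: r1 = 12, r2 = -12, r3 = 5
step 8: r1 = 12, r2 = -3, r3 = 5
step 9: r1 = 17, r2 = -3, r3 = 5
step 10: r1 = 14, r2 = -3, r3 = 5
step 11: r1 = 14, r2 = -3, r3 = -9
step 12: r1 = 14, r2 = -3, r3 = 5
The first disagreement with the log is at step 12, where the value should be r3 = 5.

step 12, r3 = 5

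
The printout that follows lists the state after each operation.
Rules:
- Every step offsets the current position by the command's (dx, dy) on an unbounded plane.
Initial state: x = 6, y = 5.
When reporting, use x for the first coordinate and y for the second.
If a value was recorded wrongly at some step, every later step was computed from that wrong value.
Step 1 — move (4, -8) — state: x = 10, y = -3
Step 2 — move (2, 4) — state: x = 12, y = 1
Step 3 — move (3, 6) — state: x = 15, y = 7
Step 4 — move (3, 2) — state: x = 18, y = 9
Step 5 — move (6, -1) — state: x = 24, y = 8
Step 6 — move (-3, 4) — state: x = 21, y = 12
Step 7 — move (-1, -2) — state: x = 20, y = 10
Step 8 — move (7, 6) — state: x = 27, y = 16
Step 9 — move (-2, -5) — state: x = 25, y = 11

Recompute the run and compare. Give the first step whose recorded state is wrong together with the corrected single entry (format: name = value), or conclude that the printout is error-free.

no error

Recomputing the run from the initial state:
step 1: x = 10, y = -3
step 2: x = 12, y = 1
step 3: x = 15, y = 7
step 4: x = 18, y = 9
step 5: x = 24, y = 8
step 6: x = 21, y = 12
step 7: x = 20, y = 10
step 8: x = 27, y = 16
step 9: x = 25, y = 11
This matches the printout at every step.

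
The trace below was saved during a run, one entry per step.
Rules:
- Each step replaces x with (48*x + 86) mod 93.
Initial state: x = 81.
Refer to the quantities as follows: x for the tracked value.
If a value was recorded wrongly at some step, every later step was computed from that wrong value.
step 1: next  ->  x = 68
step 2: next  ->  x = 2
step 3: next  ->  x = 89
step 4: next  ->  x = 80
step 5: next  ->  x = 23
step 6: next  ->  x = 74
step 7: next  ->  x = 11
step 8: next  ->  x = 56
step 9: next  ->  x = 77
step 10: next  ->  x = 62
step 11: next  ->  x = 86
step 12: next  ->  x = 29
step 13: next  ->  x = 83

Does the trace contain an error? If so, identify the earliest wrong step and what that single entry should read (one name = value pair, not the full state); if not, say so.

step 5, x = 20

step 1: x = (48*81 + 86) mod 93 = 68 -> matches
step 2: x = (48*68 + 86) mod 93 = 2 -> verified
step 3: x = (48*2 + 86) mod 93 = 89 -> exactly as logged
step 4: x = (48*89 + 86) mod 93 = 80 -> no discrepancy
step 5: x = (48*80 + 86) mod 93 = 20 -> first mismatch against the trace
The audit stops at step 5: the recorded entry is wrong and should be x = 20.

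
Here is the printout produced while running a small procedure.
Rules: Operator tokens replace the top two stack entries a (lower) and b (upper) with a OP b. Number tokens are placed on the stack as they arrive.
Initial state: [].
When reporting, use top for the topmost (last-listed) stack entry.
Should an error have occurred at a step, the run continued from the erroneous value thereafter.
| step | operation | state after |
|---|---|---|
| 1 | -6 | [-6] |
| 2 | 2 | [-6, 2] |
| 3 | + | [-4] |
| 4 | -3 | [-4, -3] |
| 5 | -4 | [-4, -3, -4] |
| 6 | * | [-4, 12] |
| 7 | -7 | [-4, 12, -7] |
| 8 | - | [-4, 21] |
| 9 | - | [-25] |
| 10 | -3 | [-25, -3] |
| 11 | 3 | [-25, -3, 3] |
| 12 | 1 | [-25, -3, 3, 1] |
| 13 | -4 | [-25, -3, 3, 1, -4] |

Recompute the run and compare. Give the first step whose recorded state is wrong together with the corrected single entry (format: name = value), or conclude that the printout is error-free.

step 8, top = 19

Recomputing the run from the initial state:
step 1: [-6]
step 2: [-6, 2]
step 3: [-4]
step 4: [-4, -3]
step 5: [-4, -3, -4]
step 6: [-4, 12]
step 7: [-4, 12, -7]
step 8: [-4, 19]
step 9: [-23]
step 10: [-23, -3]
step 11: [-23, -3, 3]
step 12: [-23, -3, 3, 1]
step 13: [-23, -3, 3, 1, -4]
The first disagreement with the printout is at step 8, where the value should be top = 19.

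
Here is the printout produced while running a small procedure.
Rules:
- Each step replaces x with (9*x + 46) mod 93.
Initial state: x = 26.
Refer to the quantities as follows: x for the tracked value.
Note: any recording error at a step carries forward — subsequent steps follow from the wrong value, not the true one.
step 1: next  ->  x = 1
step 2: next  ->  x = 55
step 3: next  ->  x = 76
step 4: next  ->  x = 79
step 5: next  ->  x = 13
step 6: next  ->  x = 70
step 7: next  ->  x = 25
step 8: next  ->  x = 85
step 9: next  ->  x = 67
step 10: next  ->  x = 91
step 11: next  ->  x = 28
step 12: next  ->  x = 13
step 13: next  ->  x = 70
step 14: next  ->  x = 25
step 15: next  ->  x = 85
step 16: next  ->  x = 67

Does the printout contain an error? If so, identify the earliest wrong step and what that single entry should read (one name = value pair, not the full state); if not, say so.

step 1: x = (9*26 + 46) mod 93 = 1 -> verified
step 2: x = (9*1 + 46) mod 93 = 55 -> no discrepancy
step 3: x = (9*55 + 46) mod 93 = 76 -> matches
step 4: x = (9*76 + 46) mod 93 = 79 -> checks out
step 5: x = (9*79 + 46) mod 93 = 13 -> confirmed correct
step 6: x = (9*13 + 46) mod 93 = 70 -> exactly as logged
step 7: x = (9*70 + 46) mod 93 = 25 -> exactly as logged
step 8: x = (9*25 + 46) mod 93 = 85 -> agrees with the printout
step 9: x = (9*85 + 46) mod 93 = 67 -> confirmed correct
step 10: x = (9*67 + 46) mod 93 = 91 -> confirmed correct
step 11: x = (9*91 + 46) mod 93 = 28 -> verified
step 12: x = (9*28 + 46) mod 93 = 19 -> the printout disagrees here
The earliest wrong entry is at step 12: it should read x = 19.

step 12, x = 19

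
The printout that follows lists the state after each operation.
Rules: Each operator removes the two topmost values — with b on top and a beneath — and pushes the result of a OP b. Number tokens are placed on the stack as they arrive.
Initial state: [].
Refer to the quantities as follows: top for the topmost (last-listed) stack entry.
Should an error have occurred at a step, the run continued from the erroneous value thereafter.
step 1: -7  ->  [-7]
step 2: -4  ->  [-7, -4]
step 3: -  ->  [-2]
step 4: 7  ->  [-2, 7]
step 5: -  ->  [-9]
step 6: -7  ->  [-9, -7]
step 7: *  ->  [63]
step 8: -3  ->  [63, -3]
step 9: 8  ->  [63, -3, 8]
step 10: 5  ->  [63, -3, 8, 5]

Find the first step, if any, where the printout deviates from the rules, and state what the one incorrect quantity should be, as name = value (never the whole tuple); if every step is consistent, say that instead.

Step 1: push -7: top = -7 — consistent with the printout.
Step 2: push -4: top = -4 — same as recorded.
Step 3: -7 - -4 = -3 — the recorded entry deviates here.
First deviation found at step 3; the corrected entry is top = -3.

step 3, top = -3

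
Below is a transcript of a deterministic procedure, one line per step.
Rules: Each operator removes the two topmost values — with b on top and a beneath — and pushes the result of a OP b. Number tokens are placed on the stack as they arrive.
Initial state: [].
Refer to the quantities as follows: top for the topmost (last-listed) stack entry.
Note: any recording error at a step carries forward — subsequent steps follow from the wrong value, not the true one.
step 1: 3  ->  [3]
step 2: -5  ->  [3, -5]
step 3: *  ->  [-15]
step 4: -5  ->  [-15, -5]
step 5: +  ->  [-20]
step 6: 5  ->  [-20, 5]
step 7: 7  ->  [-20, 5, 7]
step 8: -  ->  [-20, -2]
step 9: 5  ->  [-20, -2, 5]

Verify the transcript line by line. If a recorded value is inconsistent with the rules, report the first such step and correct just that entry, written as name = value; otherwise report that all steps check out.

1. push 3: top = 3 (confirmed correct)
2. push -5: top = -5 (in agreement)
3. 3 * -5 = -15 (confirmed correct)
4. push -5: top = -5 (verified)
5. -15 + -5 = -20 (confirmed correct)
6. push 5: top = 5 (confirmed correct)
7. push 7: top = 7 (agrees with the transcript)
8. 5 - 7 = -2 (verified)
9. push 5: top = 5 (matches)
All steps check out; nothing to correct.

no error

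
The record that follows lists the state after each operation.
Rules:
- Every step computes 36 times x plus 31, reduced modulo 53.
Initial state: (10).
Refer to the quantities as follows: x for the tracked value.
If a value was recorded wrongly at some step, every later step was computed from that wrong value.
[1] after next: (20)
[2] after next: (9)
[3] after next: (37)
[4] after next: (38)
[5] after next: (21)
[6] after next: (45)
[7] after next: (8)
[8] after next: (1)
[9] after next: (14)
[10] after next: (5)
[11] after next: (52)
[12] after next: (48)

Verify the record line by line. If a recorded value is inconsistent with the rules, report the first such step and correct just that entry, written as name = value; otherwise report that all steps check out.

no error

Recomputing the run from the initial state:
step 1: x = 20
step 2: x = 9
step 3: x = 37
step 4: x = 38
step 5: x = 21
step 6: x = 45
step 7: x = 8
step 8: x = 1
step 9: x = 14
step 10: x = 5
step 11: x = 52
step 12: x = 48
This matches the record at every step.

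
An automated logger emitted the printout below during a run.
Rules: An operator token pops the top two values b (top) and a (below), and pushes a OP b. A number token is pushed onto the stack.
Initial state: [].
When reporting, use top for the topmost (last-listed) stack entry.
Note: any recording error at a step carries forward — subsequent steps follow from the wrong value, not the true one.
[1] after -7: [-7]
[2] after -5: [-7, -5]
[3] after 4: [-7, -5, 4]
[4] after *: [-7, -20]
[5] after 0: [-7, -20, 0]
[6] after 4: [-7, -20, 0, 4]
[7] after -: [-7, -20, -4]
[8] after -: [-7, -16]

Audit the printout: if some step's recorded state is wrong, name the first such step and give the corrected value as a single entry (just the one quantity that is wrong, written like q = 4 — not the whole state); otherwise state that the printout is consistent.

no error

1. push -7: top = -7 (in agreement)
2. push -5: top = -5 (matches)
3. push 4: top = 4 (same as recorded)
4. -5 * 4 = -20 (exactly as logged)
5. push 0: top = 0 (same as recorded)
6. push 4: top = 4 (consistent with the printout)
7. 0 - 4 = -4 (verified)
8. -20 - -4 = -16 (matches)
All entries verified; no error found.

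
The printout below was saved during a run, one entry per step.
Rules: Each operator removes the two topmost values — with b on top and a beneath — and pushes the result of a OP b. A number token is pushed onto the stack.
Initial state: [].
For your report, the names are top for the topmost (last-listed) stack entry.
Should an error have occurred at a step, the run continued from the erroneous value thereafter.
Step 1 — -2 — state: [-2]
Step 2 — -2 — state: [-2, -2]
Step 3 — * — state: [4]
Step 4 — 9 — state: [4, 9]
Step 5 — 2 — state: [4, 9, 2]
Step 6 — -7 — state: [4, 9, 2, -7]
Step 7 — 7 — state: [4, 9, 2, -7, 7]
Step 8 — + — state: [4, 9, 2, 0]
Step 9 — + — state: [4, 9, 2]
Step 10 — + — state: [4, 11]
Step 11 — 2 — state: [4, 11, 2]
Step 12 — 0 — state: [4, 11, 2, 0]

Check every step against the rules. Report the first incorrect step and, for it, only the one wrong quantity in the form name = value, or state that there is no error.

no error

Recomputing the run from the initial state:
step 1: [-2]
step 2: [-2, -2]
step 3: [4]
step 4: [4, 9]
step 5: [4, 9, 2]
step 6: [4, 9, 2, -7]
step 7: [4, 9, 2, -7, 7]
step 8: [4, 9, 2, 0]
step 9: [4, 9, 2]
step 10: [4, 11]
step 11: [4, 11, 2]
step 12: [4, 11, 2, 0]
This matches the printout at every step.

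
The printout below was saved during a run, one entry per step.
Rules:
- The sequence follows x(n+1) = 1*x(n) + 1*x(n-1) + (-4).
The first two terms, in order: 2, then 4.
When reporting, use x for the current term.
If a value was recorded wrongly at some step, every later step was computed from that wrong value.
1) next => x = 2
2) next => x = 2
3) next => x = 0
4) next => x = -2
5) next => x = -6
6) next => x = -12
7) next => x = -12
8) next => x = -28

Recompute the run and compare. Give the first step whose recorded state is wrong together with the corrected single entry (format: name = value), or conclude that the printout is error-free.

Step 1: x = 1*(4) + (1)*(2) + (-4) = 2 — checks out.
Step 2: x = 1*(2) + (1)*(4) + (-4) = 2 — in agreement.
Step 3: x = 1*(2) + (1)*(2) + (-4) = 0 — no discrepancy.
Step 4: x = 1*(0) + (1)*(2) + (-4) = -2 — confirmed correct.
Step 5: x = 1*(-2) + (1)*(0) + (-4) = -6 — exactly as logged.
Step 6: x = 1*(-6) + (1)*(-2) + (-4) = -12 — matches.
Step 7: x = 1*(-12) + (1)*(-6) + (-4) = -22 — the entry is off here.
So the first discrepancy is step 7, where the right value is x = -22.

step 7, x = -22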